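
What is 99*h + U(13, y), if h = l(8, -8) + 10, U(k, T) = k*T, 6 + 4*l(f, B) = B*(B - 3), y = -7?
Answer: 5857/2 ≈ 2928.5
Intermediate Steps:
l(f, B) = -3/2 + B*(-3 + B)/4 (l(f, B) = -3/2 + (B*(B - 3))/4 = -3/2 + (B*(-3 + B))/4 = -3/2 + B*(-3 + B)/4)
U(k, T) = T*k
h = 61/2 (h = (-3/2 - ¾*(-8) + (¼)*(-8)²) + 10 = (-3/2 + 6 + (¼)*64) + 10 = (-3/2 + 6 + 16) + 10 = 41/2 + 10 = 61/2 ≈ 30.500)
99*h + U(13, y) = 99*(61/2) - 7*13 = 6039/2 - 91 = 5857/2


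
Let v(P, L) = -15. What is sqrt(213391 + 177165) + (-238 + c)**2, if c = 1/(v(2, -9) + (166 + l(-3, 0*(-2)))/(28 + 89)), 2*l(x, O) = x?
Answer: 573521465344/10118761 + 2*sqrt(97639) ≈ 57304.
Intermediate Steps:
l(x, O) = x/2
c = -234/3181 (c = 1/(-15 + (166 + (1/2)*(-3))/(28 + 89)) = 1/(-15 + (166 - 3/2)/117) = 1/(-15 + (329/2)*(1/117)) = 1/(-15 + 329/234) = 1/(-3181/234) = -234/3181 ≈ -0.073562)
sqrt(213391 + 177165) + (-238 + c)**2 = sqrt(213391 + 177165) + (-238 - 234/3181)**2 = sqrt(390556) + (-757312/3181)**2 = 2*sqrt(97639) + 573521465344/10118761 = 573521465344/10118761 + 2*sqrt(97639)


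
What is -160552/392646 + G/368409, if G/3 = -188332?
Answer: -46832036864/24109053369 ≈ -1.9425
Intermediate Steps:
G = -564996 (G = 3*(-188332) = -564996)
-160552/392646 + G/368409 = -160552/392646 - 564996/368409 = -160552*1/392646 - 564996*1/368409 = -80276/196323 - 188332/122803 = -46832036864/24109053369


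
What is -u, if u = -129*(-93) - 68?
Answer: -11929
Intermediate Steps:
u = 11929 (u = 11997 - 68 = 11929)
-u = -1*11929 = -11929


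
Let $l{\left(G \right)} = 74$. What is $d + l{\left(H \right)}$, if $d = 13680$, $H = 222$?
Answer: $13754$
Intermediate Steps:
$d + l{\left(H \right)} = 13680 + 74 = 13754$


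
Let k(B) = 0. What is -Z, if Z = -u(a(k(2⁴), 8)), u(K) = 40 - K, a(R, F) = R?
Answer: 40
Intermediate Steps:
Z = -40 (Z = -(40 - 1*0) = -(40 + 0) = -1*40 = -40)
-Z = -1*(-40) = 40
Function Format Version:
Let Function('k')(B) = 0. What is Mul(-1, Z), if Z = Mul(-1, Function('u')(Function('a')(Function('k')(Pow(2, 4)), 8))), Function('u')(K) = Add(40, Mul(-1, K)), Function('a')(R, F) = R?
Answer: 40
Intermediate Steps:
Z = -40 (Z = Mul(-1, Add(40, Mul(-1, 0))) = Mul(-1, Add(40, 0)) = Mul(-1, 40) = -40)
Mul(-1, Z) = Mul(-1, -40) = 40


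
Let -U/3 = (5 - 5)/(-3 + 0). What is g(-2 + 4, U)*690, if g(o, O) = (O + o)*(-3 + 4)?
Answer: 1380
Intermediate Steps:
U = 0 (U = -3*(5 - 5)/(-3 + 0) = -0/(-3) = -0*(-1)/3 = -3*0 = 0)
g(o, O) = O + o (g(o, O) = (O + o)*1 = O + o)
g(-2 + 4, U)*690 = (0 + (-2 + 4))*690 = (0 + 2)*690 = 2*690 = 1380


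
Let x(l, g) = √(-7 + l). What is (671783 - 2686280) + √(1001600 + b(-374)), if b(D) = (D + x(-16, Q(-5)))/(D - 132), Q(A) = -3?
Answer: -2014497 + √(256445846844 - 506*I*√23)/506 ≈ -2.0135e+6 - 4.7352e-6*I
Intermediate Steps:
b(D) = (D + I*√23)/(-132 + D) (b(D) = (D + √(-7 - 16))/(D - 132) = (D + √(-23))/(-132 + D) = (D + I*√23)/(-132 + D))
(671783 - 2686280) + √(1001600 + b(-374)) = (671783 - 2686280) + √(1001600 + (-374 + I*√23)/(-132 - 374)) = -2014497 + √(1001600 + (-374 + I*√23)/(-506)) = -2014497 + √(1001600 - (-374 + I*√23)/506) = -2014497 + √(1001600 + (17/23 - I*√23/506)) = -2014497 + √(23036817/23 - I*√23/506)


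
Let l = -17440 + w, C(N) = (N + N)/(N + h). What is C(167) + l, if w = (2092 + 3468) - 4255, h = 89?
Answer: -2065113/128 ≈ -16134.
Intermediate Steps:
w = 1305 (w = 5560 - 4255 = 1305)
C(N) = 2*N/(89 + N) (C(N) = (N + N)/(N + 89) = (2*N)/(89 + N) = 2*N/(89 + N))
l = -16135 (l = -17440 + 1305 = -16135)
C(167) + l = 2*167/(89 + 167) - 16135 = 2*167/256 - 16135 = 2*167*(1/256) - 16135 = 167/128 - 16135 = -2065113/128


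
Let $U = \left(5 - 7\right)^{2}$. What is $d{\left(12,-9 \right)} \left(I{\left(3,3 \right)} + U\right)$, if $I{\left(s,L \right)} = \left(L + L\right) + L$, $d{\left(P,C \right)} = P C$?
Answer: $-1404$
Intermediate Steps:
$d{\left(P,C \right)} = C P$
$U = 4$ ($U = \left(-2\right)^{2} = 4$)
$I{\left(s,L \right)} = 3 L$ ($I{\left(s,L \right)} = 2 L + L = 3 L$)
$d{\left(12,-9 \right)} \left(I{\left(3,3 \right)} + U\right) = \left(-9\right) 12 \left(3 \cdot 3 + 4\right) = - 108 \left(9 + 4\right) = \left(-108\right) 13 = -1404$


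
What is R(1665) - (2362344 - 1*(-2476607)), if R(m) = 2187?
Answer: -4836764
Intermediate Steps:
R(1665) - (2362344 - 1*(-2476607)) = 2187 - (2362344 - 1*(-2476607)) = 2187 - (2362344 + 2476607) = 2187 - 1*4838951 = 2187 - 4838951 = -4836764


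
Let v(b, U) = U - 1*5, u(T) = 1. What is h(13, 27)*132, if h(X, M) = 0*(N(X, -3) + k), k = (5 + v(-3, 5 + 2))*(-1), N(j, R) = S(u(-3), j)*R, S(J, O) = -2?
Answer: 0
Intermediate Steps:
v(b, U) = -5 + U (v(b, U) = U - 5 = -5 + U)
N(j, R) = -2*R
k = -7 (k = (5 + (-5 + (5 + 2)))*(-1) = (5 + (-5 + 7))*(-1) = (5 + 2)*(-1) = 7*(-1) = -7)
h(X, M) = 0 (h(X, M) = 0*(-2*(-3) - 7) = 0*(6 - 7) = 0*(-1) = 0)
h(13, 27)*132 = 0*132 = 0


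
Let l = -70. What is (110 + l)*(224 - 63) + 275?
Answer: 6715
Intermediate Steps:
(110 + l)*(224 - 63) + 275 = (110 - 70)*(224 - 63) + 275 = 40*161 + 275 = 6440 + 275 = 6715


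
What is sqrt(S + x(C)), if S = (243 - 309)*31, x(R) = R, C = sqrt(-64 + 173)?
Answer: sqrt(-2046 + sqrt(109)) ≈ 45.117*I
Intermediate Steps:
C = sqrt(109) ≈ 10.440
S = -2046 (S = -66*31 = -2046)
sqrt(S + x(C)) = sqrt(-2046 + sqrt(109))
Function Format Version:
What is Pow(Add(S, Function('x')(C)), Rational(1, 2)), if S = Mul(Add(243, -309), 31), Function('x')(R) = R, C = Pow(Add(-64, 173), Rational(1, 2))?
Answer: Pow(Add(-2046, Pow(109, Rational(1, 2))), Rational(1, 2)) ≈ Mul(45.117, I)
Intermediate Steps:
C = Pow(109, Rational(1, 2)) ≈ 10.440
S = -2046 (S = Mul(-66, 31) = -2046)
Pow(Add(S, Function('x')(C)), Rational(1, 2)) = Pow(Add(-2046, Pow(109, Rational(1, 2))), Rational(1, 2))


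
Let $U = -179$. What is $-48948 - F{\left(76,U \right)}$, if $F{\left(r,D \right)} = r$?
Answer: $-49024$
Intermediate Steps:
$-48948 - F{\left(76,U \right)} = -48948 - 76 = -49024$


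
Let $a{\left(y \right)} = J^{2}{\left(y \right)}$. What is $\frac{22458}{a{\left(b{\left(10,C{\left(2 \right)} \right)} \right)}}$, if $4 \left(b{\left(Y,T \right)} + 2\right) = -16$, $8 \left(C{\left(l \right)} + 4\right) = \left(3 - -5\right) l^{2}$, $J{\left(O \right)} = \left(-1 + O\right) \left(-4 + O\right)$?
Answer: $\frac{11229}{2450} \approx 4.5833$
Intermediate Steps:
$C{\left(l \right)} = -4 + l^{2}$ ($C{\left(l \right)} = -4 + \frac{\left(3 - -5\right) l^{2}}{8} = -4 + \frac{\left(3 + 5\right) l^{2}}{8} = -4 + \frac{8 l^{2}}{8} = -4 + l^{2}$)
$b{\left(Y,T \right)} = -6$ ($b{\left(Y,T \right)} = -2 + \frac{1}{4} \left(-16\right) = -2 - 4 = -6$)
$a{\left(y \right)} = \left(4 + y^{2} - 5 y\right)^{2}$
$\frac{22458}{a{\left(b{\left(10,C{\left(2 \right)} \right)} \right)}} = \frac{22458}{\left(4 + \left(-6\right)^{2} - -30\right)^{2}} = \frac{22458}{\left(4 + 36 + 30\right)^{2}} = \frac{22458}{70^{2}} = \frac{22458}{4900} = 22458 \cdot \frac{1}{4900} = \frac{11229}{2450}$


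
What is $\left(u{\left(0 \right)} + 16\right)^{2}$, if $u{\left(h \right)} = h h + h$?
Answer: $256$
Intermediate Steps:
$u{\left(h \right)} = h + h^{2}$ ($u{\left(h \right)} = h^{2} + h = h + h^{2}$)
$\left(u{\left(0 \right)} + 16\right)^{2} = \left(0 \left(1 + 0\right) + 16\right)^{2} = \left(0 \cdot 1 + 16\right)^{2} = \left(0 + 16\right)^{2} = 16^{2} = 256$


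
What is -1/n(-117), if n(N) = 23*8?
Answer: -1/184 ≈ -0.0054348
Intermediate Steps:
n(N) = 184
-1/n(-117) = -1/184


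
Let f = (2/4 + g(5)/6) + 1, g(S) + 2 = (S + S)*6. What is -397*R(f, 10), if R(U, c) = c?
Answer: -3970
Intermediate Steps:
g(S) = -2 + 12*S (g(S) = -2 + (S + S)*6 = -2 + (2*S)*6 = -2 + 12*S)
f = 67/6 (f = (2/4 + (-2 + 12*5)/6) + 1 = (2*(1/4) + (-2 + 60)*(1/6)) + 1 = (1/2 + 58*(1/6)) + 1 = (1/2 + 29/3) + 1 = 61/6 + 1 = 67/6 ≈ 11.167)
-397*R(f, 10) = -397*10 = -3970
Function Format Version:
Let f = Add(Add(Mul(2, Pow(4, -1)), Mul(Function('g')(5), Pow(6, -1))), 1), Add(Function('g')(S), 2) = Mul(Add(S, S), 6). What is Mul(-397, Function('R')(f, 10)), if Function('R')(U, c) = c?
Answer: -3970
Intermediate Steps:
Function('g')(S) = Add(-2, Mul(12, S)) (Function('g')(S) = Add(-2, Mul(Add(S, S), 6)) = Add(-2, Mul(Mul(2, S), 6)) = Add(-2, Mul(12, S)))
f = Rational(67, 6) (f = Add(Add(Mul(2, Pow(4, -1)), Mul(Add(-2, Mul(12, 5)), Pow(6, -1))), 1) = Add(Add(Mul(2, Rational(1, 4)), Mul(Add(-2, 60), Rational(1, 6))), 1) = Add(Add(Rational(1, 2), Mul(58, Rational(1, 6))), 1) = Add(Add(Rational(1, 2), Rational(29, 3)), 1) = Add(Rational(61, 6), 1) = Rational(67, 6) ≈ 11.167)
Mul(-397, Function('R')(f, 10)) = Mul(-397, 10) = -3970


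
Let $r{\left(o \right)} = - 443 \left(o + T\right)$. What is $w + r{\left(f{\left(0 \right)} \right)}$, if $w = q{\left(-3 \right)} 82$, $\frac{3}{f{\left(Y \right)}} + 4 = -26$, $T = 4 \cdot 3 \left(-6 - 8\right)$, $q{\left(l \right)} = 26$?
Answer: $\frac{766003}{10} \approx 76600.0$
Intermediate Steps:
$T = -168$ ($T = 12 \left(-14\right) = -168$)
$f{\left(Y \right)} = - \frac{1}{10}$ ($f{\left(Y \right)} = \frac{3}{-4 - 26} = \frac{3}{-30} = 3 \left(- \frac{1}{30}\right) = - \frac{1}{10}$)
$w = 2132$ ($w = 26 \cdot 82 = 2132$)
$r{\left(o \right)} = 74424 - 443 o$ ($r{\left(o \right)} = - 443 \left(o - 168\right) = - 443 \left(-168 + o\right) = 74424 - 443 o$)
$w + r{\left(f{\left(0 \right)} \right)} = 2132 + \left(74424 - - \frac{443}{10}\right) = 2132 + \left(74424 + \frac{443}{10}\right) = 2132 + \frac{744683}{10} = \frac{766003}{10}$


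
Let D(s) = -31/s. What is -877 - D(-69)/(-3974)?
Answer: -240478631/274206 ≈ -877.00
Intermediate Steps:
-877 - D(-69)/(-3974) = -877 - (-31/(-69))/(-3974) = -877 - (-31*(-1/69))*(-1)/3974 = -877 - 31*(-1)/(69*3974) = -877 - 1*(-31/274206) = -877 + 31/274206 = -240478631/274206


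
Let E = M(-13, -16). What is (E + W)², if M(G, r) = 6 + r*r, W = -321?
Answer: 3481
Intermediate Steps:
M(G, r) = 6 + r²
E = 262 (E = 6 + (-16)² = 6 + 256 = 262)
(E + W)² = (262 - 321)² = (-59)² = 3481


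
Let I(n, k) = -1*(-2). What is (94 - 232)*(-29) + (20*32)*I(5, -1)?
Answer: 5282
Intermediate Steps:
I(n, k) = 2
(94 - 232)*(-29) + (20*32)*I(5, -1) = (94 - 232)*(-29) + (20*32)*2 = -138*(-29) + 640*2 = 4002 + 1280 = 5282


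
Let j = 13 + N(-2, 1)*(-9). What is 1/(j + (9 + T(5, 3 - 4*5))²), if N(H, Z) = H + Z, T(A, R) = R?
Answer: 1/86 ≈ 0.011628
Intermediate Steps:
j = 22 (j = 13 + (-2 + 1)*(-9) = 13 - 1*(-9) = 13 + 9 = 22)
1/(j + (9 + T(5, 3 - 4*5))²) = 1/(22 + (9 + (3 - 4*5))²) = 1/(22 + (9 + (3 - 20))²) = 1/(22 + (9 - 17)²) = 1/(22 + (-8)²) = 1/(22 + 64) = 1/86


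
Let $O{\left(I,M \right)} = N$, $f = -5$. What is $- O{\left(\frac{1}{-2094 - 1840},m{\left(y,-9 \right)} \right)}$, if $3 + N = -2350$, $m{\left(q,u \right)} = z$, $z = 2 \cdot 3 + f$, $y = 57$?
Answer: $2353$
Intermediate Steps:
$z = 1$ ($z = 2 \cdot 3 - 5 = 6 - 5 = 1$)
$m{\left(q,u \right)} = 1$
$N = -2353$ ($N = -3 - 2350 = -2353$)
$O{\left(I,M \right)} = -2353$
$- O{\left(\frac{1}{-2094 - 1840},m{\left(y,-9 \right)} \right)} = \left(-1\right) \left(-2353\right) = 2353$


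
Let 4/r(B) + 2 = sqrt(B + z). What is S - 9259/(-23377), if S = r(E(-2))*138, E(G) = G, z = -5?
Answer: (-12885586*I + 9259*sqrt(7))/(23377*(sqrt(7) + 2*I)) ≈ -99.968 - 132.77*I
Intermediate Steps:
r(B) = 4/(-2 + sqrt(-5 + B)) (r(B) = 4/(-2 + sqrt(B - 5)) = 4/(-2 + sqrt(-5 + B)))
S = 552/(-2 + I*sqrt(7)) (S = (4/(-2 + sqrt(-5 - 2)))*138 = (4/(-2 + sqrt(-7)))*138 = (4/(-2 + I*sqrt(7)))*138 = 552/(-2 + I*sqrt(7)) ≈ -100.36 - 132.77*I)
S - 9259/(-23377) = (-1104/11 - 552*I*sqrt(7)/11) - 9259/(-23377) = (-1104/11 - 552*I*sqrt(7)/11) - 9259*(-1/23377) = (-1104/11 - 552*I*sqrt(7)/11) + 9259/23377 = -25706359/257147 - 552*I*sqrt(7)/11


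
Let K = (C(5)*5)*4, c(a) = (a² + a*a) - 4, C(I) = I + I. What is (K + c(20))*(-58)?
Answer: -57768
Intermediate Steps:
C(I) = 2*I
c(a) = -4 + 2*a² (c(a) = (a² + a²) - 4 = 2*a² - 4 = -4 + 2*a²)
K = 200 (K = ((2*5)*5)*4 = (10*5)*4 = 50*4 = 200)
(K + c(20))*(-58) = (200 + (-4 + 2*20²))*(-58) = (200 + (-4 + 2*400))*(-58) = (200 + (-4 + 800))*(-58) = (200 + 796)*(-58) = 996*(-58) = -57768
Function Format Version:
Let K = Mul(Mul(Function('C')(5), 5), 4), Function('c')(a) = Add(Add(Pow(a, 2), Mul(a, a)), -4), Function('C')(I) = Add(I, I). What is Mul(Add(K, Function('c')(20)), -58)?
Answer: -57768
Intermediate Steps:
Function('C')(I) = Mul(2, I)
Function('c')(a) = Add(-4, Mul(2, Pow(a, 2))) (Function('c')(a) = Add(Add(Pow(a, 2), Pow(a, 2)), -4) = Add(Mul(2, Pow(a, 2)), -4) = Add(-4, Mul(2, Pow(a, 2))))
K = 200 (K = Mul(Mul(Mul(2, 5), 5), 4) = Mul(Mul(10, 5), 4) = Mul(50, 4) = 200)
Mul(Add(K, Function('c')(20)), -58) = Mul(Add(200, Add(-4, Mul(2, Pow(20, 2)))), -58) = Mul(Add(200, Add(-4, Mul(2, 400))), -58) = Mul(Add(200, Add(-4, 800)), -58) = Mul(Add(200, 796), -58) = Mul(996, -58) = -57768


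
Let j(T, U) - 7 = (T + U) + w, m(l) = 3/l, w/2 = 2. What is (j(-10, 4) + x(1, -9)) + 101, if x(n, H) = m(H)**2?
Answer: 955/9 ≈ 106.11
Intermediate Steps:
w = 4 (w = 2*2 = 4)
x(n, H) = 9/H**2 (x(n, H) = (3/H)**2 = 9/H**2)
j(T, U) = 11 + T + U (j(T, U) = 7 + ((T + U) + 4) = 7 + (4 + T + U) = 11 + T + U)
(j(-10, 4) + x(1, -9)) + 101 = ((11 - 10 + 4) + 9/(-9)**2) + 101 = (5 + 9*(1/81)) + 101 = (5 + 1/9) + 101 = 46/9 + 101 = 955/9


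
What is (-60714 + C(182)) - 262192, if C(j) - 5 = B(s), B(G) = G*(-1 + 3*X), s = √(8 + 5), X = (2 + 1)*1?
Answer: -322901 + 8*√13 ≈ -3.2287e+5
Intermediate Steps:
X = 3 (X = 3*1 = 3)
s = √13 ≈ 3.6056
B(G) = 8*G (B(G) = G*(-1 + 3*3) = G*(-1 + 9) = G*8 = 8*G)
C(j) = 5 + 8*√13
(-60714 + C(182)) - 262192 = (-60714 + (5 + 8*√13)) - 262192 = (-60709 + 8*√13) - 262192 = -322901 + 8*√13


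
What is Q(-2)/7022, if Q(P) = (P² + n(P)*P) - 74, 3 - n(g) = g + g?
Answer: -42/3511 ≈ -0.011962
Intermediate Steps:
n(g) = 3 - 2*g (n(g) = 3 - (g + g) = 3 - 2*g)
Q(P) = -74 + P² + P*(3 - 2*P) (Q(P) = (P² + (3 - 2*P)*P) - 74 = (P² + P*(3 - 2*P)) - 74 = -74 + P² + P*(3 - 2*P))
Q(-2)/7022 = (-74 - 1*(-2)² + 3*(-2))/7022 = (-74 - 1*4 - 6)*(1/7022) = (-74 - 4 - 6)*(1/7022) = -84*1/7022 = -42/3511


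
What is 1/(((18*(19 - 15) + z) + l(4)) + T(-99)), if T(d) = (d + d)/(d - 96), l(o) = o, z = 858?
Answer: 65/60776 ≈ 0.0010695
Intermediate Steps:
T(d) = 2*d/(-96 + d) (T(d) = (2*d)/(-96 + d) = 2*d/(-96 + d))
1/(((18*(19 - 15) + z) + l(4)) + T(-99)) = 1/(((18*(19 - 15) + 858) + 4) + 2*(-99)/(-96 - 99)) = 1/(((18*4 + 858) + 4) + 2*(-99)/(-195)) = 1/(((72 + 858) + 4) + 2*(-99)*(-1/195)) = 1/((930 + 4) + 66/65) = 1/(934 + 66/65) = 1/(60776/65) = 65/60776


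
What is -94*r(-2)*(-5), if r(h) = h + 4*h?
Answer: -4700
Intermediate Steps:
r(h) = 5*h
-94*r(-2)*(-5) = -470*(-2)*(-5) = -94*(-10)*(-5) = 940*(-5) = -4700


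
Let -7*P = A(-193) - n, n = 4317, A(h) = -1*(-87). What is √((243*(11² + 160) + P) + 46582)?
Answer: √5657995/7 ≈ 339.81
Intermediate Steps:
A(h) = 87
P = 4230/7 (P = -(87 - 1*4317)/7 = -(87 - 4317)/7 = -⅐*(-4230) = 4230/7 ≈ 604.29)
√((243*(11² + 160) + P) + 46582) = √((243*(11² + 160) + 4230/7) + 46582) = √((243*(121 + 160) + 4230/7) + 46582) = √((243*281 + 4230/7) + 46582) = √((68283 + 4230/7) + 46582) = √(482211/7 + 46582) = √(808285/7) = √5657995/7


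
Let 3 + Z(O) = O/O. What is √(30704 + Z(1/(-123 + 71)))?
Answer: √30702 ≈ 175.22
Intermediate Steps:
Z(O) = -2 (Z(O) = -3 + O/O = -3 + 1 = -2)
√(30704 + Z(1/(-123 + 71))) = √(30704 - 2) = √30702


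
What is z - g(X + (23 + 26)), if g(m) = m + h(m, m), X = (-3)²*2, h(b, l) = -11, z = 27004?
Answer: 26948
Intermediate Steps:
X = 18 (X = 9*2 = 18)
g(m) = -11 + m (g(m) = m - 11 = -11 + m)
z - g(X + (23 + 26)) = 27004 - (-11 + (18 + (23 + 26))) = 27004 - (-11 + (18 + 49)) = 27004 - (-11 + 67) = 27004 - 1*56 = 27004 - 56 = 26948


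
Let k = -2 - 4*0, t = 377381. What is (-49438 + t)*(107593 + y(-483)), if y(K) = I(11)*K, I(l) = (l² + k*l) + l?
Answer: 17860759609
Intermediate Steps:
k = -2 (k = -2 + 0 = -2)
I(l) = l² - l (I(l) = (l² - 2*l) + l = l² - l)
y(K) = 110*K (y(K) = (11*(-1 + 11))*K = (11*10)*K = 110*K)
(-49438 + t)*(107593 + y(-483)) = (-49438 + 377381)*(107593 + 110*(-483)) = 327943*(107593 - 53130) = 327943*54463 = 17860759609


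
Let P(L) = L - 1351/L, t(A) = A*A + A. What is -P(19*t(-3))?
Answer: -11645/114 ≈ -102.15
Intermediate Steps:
t(A) = A + A**2 (t(A) = A**2 + A = A + A**2)
-P(19*t(-3)) = -(19*(-3*(1 - 3)) - 1351*(-1/(57*(1 - 3)))) = -(19*(-3*(-2)) - 1351/(19*(-3*(-2)))) = -(19*6 - 1351/(19*6)) = -(114 - 1351/114) = -1*11645/114 = -11645/114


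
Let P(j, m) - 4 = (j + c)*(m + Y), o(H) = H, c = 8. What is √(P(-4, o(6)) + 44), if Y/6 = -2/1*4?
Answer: 2*I*√30 ≈ 10.954*I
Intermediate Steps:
Y = -48 (Y = 6*(-2/1*4) = 6*(-2*1*4) = 6*(-2*4) = 6*(-8) = -48)
P(j, m) = 4 + (-48 + m)*(8 + j) (P(j, m) = 4 + (j + 8)*(m - 48) = 4 + (8 + j)*(-48 + m) = 4 + (-48 + m)*(8 + j))
√(P(-4, o(6)) + 44) = √((-380 - 48*(-4) + 8*6 - 4*6) + 44) = √((-380 + 192 + 48 - 24) + 44) = √(-164 + 44) = √(-120) = 2*I*√30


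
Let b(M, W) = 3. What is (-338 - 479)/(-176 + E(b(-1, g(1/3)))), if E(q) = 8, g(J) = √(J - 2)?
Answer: 817/168 ≈ 4.8631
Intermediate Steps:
g(J) = √(-2 + J)
(-338 - 479)/(-176 + E(b(-1, g(1/3)))) = (-338 - 479)/(-176 + 8) = -817/(-168) = -817*(-1/168) = 817/168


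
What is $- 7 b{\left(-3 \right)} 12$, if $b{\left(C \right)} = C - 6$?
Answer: $756$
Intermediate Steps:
$b{\left(C \right)} = -6 + C$
$- 7 b{\left(-3 \right)} 12 = - 7 \left(-6 - 3\right) 12 = \left(-7\right) \left(-9\right) 12 = 63 \cdot 12 = 756$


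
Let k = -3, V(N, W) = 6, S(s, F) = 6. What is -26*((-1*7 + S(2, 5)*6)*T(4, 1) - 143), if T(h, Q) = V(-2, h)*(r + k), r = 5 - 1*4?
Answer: 12766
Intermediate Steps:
r = 1 (r = 5 - 4 = 1)
T(h, Q) = -12 (T(h, Q) = 6*(1 - 3) = 6*(-2) = -12)
-26*((-1*7 + S(2, 5)*6)*T(4, 1) - 143) = -26*((-1*7 + 6*6)*(-12) - 143) = -26*((-7 + 36)*(-12) - 143) = -26*(29*(-12) - 143) = -26*(-348 - 143) = -26*(-491) = 12766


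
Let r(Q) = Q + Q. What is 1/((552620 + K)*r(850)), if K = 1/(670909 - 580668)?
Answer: 90241/84777268415700 ≈ 1.0644e-9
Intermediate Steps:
K = 1/90241 ≈ 1.1081e-5
r(Q) = 2*Q
1/((552620 + K)*r(850)) = 1/((552620 + 1/90241)*((2*850))) = 1/((49868981421/90241)*1700) = (90241/49868981421)*(1/1700) = 90241/84777268415700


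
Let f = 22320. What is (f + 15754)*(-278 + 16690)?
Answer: 624870488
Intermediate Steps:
(f + 15754)*(-278 + 16690) = (22320 + 15754)*(-278 + 16690) = 38074*16412 = 624870488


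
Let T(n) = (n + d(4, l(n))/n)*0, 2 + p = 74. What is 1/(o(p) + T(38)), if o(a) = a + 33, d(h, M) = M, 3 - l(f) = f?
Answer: 1/105 ≈ 0.0095238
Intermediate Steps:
p = 72 (p = -2 + 74 = 72)
l(f) = 3 - f
o(a) = 33 + a
T(n) = 0 (T(n) = (n + (3 - n)/n)*0 = 0)
1/(o(p) + T(38)) = 1/((33 + 72) + 0) = 1/(105 + 0) = 1/105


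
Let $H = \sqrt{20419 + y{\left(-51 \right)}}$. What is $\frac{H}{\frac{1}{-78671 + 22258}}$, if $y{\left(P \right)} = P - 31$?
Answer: $- 56413 \sqrt{20337} \approx -8.0449 \cdot 10^{6}$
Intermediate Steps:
$y{\left(P \right)} = -31 + P$ ($y{\left(P \right)} = P - 31 = -31 + P$)
$H = \sqrt{20337}$ ($H = \sqrt{20419 - 82} = \sqrt{20337} \approx 142.61$)
$\frac{H}{\frac{1}{-78671 + 22258}} = \frac{\sqrt{20337}}{\frac{1}{-78671 + 22258}} = \frac{\sqrt{20337}}{\frac{1}{-56413}} = \frac{\sqrt{20337}}{- \frac{1}{56413}} = \sqrt{20337} \left(-56413\right) = - 56413 \sqrt{20337}$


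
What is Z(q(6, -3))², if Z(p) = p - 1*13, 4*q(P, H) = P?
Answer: 529/4 ≈ 132.25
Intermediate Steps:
q(P, H) = P/4
Z(p) = -13 + p (Z(p) = p - 13 = -13 + p)
Z(q(6, -3))² = (-13 + (¼)*6)² = (-13 + 3/2)² = (-23/2)² = 529/4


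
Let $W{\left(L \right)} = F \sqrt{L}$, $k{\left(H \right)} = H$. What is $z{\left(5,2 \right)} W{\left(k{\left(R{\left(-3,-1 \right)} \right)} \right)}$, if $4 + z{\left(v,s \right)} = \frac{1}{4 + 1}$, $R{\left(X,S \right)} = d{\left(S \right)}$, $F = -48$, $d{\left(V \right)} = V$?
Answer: $\frac{912 i}{5} \approx 182.4 i$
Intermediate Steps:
$R{\left(X,S \right)} = S$
$W{\left(L \right)} = - 48 \sqrt{L}$
$z{\left(v,s \right)} = - \frac{19}{5}$ ($z{\left(v,s \right)} = -4 + \frac{1}{4 + 1} = -4 + \frac{1}{5} = - \frac{19}{5}$)
$z{\left(5,2 \right)} W{\left(k{\left(R{\left(-3,-1 \right)} \right)} \right)} = - \frac{19 \left(- 48 \sqrt{-1}\right)}{5} = - \frac{19 \left(- 48 i\right)}{5} = \frac{912 i}{5}$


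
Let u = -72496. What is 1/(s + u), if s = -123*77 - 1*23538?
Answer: -1/105505 ≈ -9.4782e-6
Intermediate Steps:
s = -33009 (s = -9471 - 23538 = -33009)
1/(s + u) = 1/(-33009 - 72496) = 1/(-105505) = -1/105505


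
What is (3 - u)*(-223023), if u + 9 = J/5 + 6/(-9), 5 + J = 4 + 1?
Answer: -2824958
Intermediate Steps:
J = 0 (J = -5 + (4 + 1) = -5 + 5 = 0)
u = -29/3 (u = -9 + (0/5 + 6/(-9)) = -9 + (0*(⅕) + 6*(-⅑)) = -9 + (0 - ⅔) = -9 - ⅔ = -29/3 ≈ -9.6667)
(3 - u)*(-223023) = (3 - 1*(-29/3))*(-223023) = (3 + 29/3)*(-223023) = (38/3)*(-223023) = -2824958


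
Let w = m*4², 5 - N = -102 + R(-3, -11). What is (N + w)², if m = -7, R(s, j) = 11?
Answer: 256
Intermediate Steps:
N = 96 (N = 5 - (-102 + 11) = 5 - 1*(-91) = 5 + 91 = 96)
w = -112 (w = -7*4² = -7*16 = -112)
(N + w)² = (96 - 112)² = (-16)² = 256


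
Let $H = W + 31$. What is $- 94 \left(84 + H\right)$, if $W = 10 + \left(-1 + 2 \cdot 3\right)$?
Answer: $-12220$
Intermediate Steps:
$W = 15$ ($W = 10 + \left(-1 + 6\right) = 10 + 5 = 15$)
$H = 46$ ($H = 15 + 31 = 46$)
$- 94 \left(84 + H\right) = - 94 \left(84 + 46\right) = \left(-94\right) 130 = -12220$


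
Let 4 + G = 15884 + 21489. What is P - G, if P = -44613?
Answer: -81982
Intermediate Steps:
G = 37369 (G = -4 + (15884 + 21489) = -4 + 37373 = 37369)
P - G = -44613 - 1*37369 = -44613 - 37369 = -81982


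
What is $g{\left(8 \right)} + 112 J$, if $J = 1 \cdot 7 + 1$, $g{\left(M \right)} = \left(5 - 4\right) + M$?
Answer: $905$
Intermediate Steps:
$g{\left(M \right)} = 1 + M$
$J = 8$ ($J = 7 + 1 = 8$)
$g{\left(8 \right)} + 112 J = \left(1 + 8\right) + 112 \cdot 8 = 9 + 896 = 905$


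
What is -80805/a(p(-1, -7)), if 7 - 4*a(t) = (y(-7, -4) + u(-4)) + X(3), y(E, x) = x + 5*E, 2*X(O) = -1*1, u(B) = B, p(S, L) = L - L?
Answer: -646440/101 ≈ -6400.4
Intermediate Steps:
p(S, L) = 0
X(O) = -½ (X(O) = (-1*1)/2 = (½)*(-1) = -½)
a(t) = 101/8 (a(t) = 7/4 - (((-4 + 5*(-7)) - 4) - ½)/4 = 7/4 - (((-4 - 35) - 4) - ½)/4 = 7/4 - ((-39 - 4) - ½)/4 = 7/4 - (-43 - ½)/4 = 7/4 - ¼*(-87/2) = 7/4 + 87/8 = 101/8)
-80805/a(p(-1, -7)) = -80805/101/8 = -80805*8/101 = -646440/101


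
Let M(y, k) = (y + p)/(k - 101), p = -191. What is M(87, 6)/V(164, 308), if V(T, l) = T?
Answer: 26/3895 ≈ 0.0066752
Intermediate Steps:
M(y, k) = (-191 + y)/(-101 + k) (M(y, k) = (y - 191)/(k - 101) = (-191 + y)/(-101 + k))
M(87, 6)/V(164, 308) = ((-191 + 87)/(-101 + 6))/164 = (-104/(-95))*(1/164) = -1/95*(-104)*(1/164) = (104/95)*(1/164) = 26/3895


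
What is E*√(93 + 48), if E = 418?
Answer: 418*√141 ≈ 4963.5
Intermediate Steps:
E*√(93 + 48) = 418*√(93 + 48) = 418*√141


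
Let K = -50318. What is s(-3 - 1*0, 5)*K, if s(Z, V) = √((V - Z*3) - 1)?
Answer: -50318*√13 ≈ -1.8142e+5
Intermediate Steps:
s(Z, V) = √(-1 + V - 3*Z) (s(Z, V) = √((V - 3*Z) - 1) = √(-1 + V - 3*Z))
s(-3 - 1*0, 5)*K = √(-1 + 5 - 3*(-3 - 1*0))*(-50318) = √(-1 + 5 - 3*(-3 + 0))*(-50318) = √(-1 + 5 - 3*(-3))*(-50318) = √(-1 + 5 + 9)*(-50318) = √13*(-50318) = -50318*√13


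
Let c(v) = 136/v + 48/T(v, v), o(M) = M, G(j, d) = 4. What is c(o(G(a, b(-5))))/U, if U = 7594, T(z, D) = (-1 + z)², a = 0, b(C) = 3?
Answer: 59/11391 ≈ 0.0051795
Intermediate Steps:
c(v) = 48/(-1 + v)² + 136/v (c(v) = 136/v + 48/((-1 + v)²) = 136/v + 48/(-1 + v)² = 48/(-1 + v)² + 136/v)
c(o(G(a, b(-5))))/U = (48/(-1 + 4)² + 136/4)/7594 = (48/3² + 136*(¼))*(1/7594) = (48*(⅑) + 34)*(1/7594) = (16/3 + 34)*(1/7594) = (118/3)*(1/7594) = 59/11391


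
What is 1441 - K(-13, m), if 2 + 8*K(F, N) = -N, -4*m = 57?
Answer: 46063/32 ≈ 1439.5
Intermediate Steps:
m = -57/4 (m = -¼*57 = -57/4 ≈ -14.250)
K(F, N) = -¼ - N/8 (K(F, N) = -¼ + (-N)/8 = -¼ - N/8)
1441 - K(-13, m) = 1441 - (-¼ - ⅛*(-57/4)) = 1441 - (-¼ + 57/32) = 1441 - 1*49/32 = 1441 - 49/32 = 46063/32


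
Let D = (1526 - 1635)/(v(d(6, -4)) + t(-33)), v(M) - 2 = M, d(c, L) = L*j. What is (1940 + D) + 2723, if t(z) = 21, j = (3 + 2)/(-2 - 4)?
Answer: 368050/79 ≈ 4658.9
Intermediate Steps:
j = -⅚ (j = 5/(-6) = 5*(-⅙) = -⅚ ≈ -0.83333)
d(c, L) = -5*L/6 (d(c, L) = L*(-⅚) = -5*L/6)
v(M) = 2 + M
D = -327/79 (D = (1526 - 1635)/((2 - ⅚*(-4)) + 21) = -109/((2 + 10/3) + 21) = -109/(16/3 + 21) = -109/79/3 = -109*3/79 = -327/79 ≈ -4.1392)
(1940 + D) + 2723 = (1940 - 327/79) + 2723 = 152933/79 + 2723 = 368050/79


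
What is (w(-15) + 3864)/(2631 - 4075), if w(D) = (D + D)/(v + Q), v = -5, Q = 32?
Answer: -17383/6498 ≈ -2.6751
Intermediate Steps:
w(D) = 2*D/27 (w(D) = (D + D)/(-5 + 32) = (2*D)/27 = (2*D)*(1/27) = 2*D/27)
(w(-15) + 3864)/(2631 - 4075) = ((2/27)*(-15) + 3864)/(2631 - 4075) = (-10/9 + 3864)/(-1444) = (34766/9)*(-1/1444) = -17383/6498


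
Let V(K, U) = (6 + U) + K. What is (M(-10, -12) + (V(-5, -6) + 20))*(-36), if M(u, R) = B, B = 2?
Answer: -612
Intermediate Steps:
V(K, U) = 6 + K + U
M(u, R) = 2
(M(-10, -12) + (V(-5, -6) + 20))*(-36) = (2 + ((6 - 5 - 6) + 20))*(-36) = (2 + (-5 + 20))*(-36) = (2 + 15)*(-36) = 17*(-36) = -612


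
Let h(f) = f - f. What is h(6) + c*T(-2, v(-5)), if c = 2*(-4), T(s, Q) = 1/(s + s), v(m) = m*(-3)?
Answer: 2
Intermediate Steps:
v(m) = -3*m
T(s, Q) = 1/(2*s)
h(f) = 0
c = -8
h(6) + c*T(-2, v(-5)) = 0 - 4/(-2) = 0 - 4*(-1)/2 = 0 - 8*(-¼) = 0 + 2 = 2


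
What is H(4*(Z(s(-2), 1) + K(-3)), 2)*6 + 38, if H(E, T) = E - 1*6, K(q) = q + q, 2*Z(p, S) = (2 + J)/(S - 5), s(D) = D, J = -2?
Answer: -142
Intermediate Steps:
Z(p, S) = 0 (Z(p, S) = ((2 - 2)/(S - 5))/2 = (0/(-5 + S))/2 = (½)*0 = 0)
K(q) = 2*q
H(E, T) = -6 + E (H(E, T) = E - 6 = -6 + E)
H(4*(Z(s(-2), 1) + K(-3)), 2)*6 + 38 = (-6 + 4*(0 + 2*(-3)))*6 + 38 = (-6 + 4*(0 - 6))*6 + 38 = (-6 + 4*(-6))*6 + 38 = (-6 - 24)*6 + 38 = -30*6 + 38 = -180 + 38 = -142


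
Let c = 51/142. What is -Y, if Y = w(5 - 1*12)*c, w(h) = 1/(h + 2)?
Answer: 51/710 ≈ 0.071831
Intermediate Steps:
c = 51/142 (c = 51*(1/142) = 51/142 ≈ 0.35915)
w(h) = 1/(2 + h)
Y = -51/710 (Y = (51/142)/(2 + (5 - 1*12)) = (51/142)/(2 + (5 - 12)) = (51/142)/(2 - 7) = (51/142)/(-5) = -⅕*51/142 = -51/710 ≈ -0.071831)
-Y = -1*(-51/710) = 51/710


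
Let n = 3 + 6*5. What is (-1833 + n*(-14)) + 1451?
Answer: -844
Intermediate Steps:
n = 33 (n = 3 + 30 = 33)
(-1833 + n*(-14)) + 1451 = (-1833 + 33*(-14)) + 1451 = (-1833 - 462) + 1451 = -2295 + 1451 = -844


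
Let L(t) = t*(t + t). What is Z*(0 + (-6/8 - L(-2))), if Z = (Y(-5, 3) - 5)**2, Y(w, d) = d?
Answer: -35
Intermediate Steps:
Z = 4 (Z = (3 - 5)**2 = (-2)**2 = 4)
L(t) = 2*t**2 (L(t) = t*(2*t) = 2*t**2)
Z*(0 + (-6/8 - L(-2))) = 4*(0 + (-6/8 - 2*(-2)**2)) = 4*(0 + (-6*1/8 - 2*4)) = 4*(0 + (-3/4 - 1*8)) = 4*(0 + (-3/4 - 8)) = 4*(0 - 35/4) = 4*(-35/4) = -35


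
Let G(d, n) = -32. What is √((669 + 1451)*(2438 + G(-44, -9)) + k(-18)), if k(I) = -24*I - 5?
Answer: 23*√9643 ≈ 2258.6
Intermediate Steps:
k(I) = -5 - 24*I
√((669 + 1451)*(2438 + G(-44, -9)) + k(-18)) = √((669 + 1451)*(2438 - 32) + (-5 - 24*(-18))) = √(2120*2406 + (-5 + 432)) = √(5100720 + 427) = √5101147 = 23*√9643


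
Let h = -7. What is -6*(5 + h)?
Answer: 12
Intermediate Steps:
-6*(5 + h) = -6*(5 - 7) = -6*(-2) = 12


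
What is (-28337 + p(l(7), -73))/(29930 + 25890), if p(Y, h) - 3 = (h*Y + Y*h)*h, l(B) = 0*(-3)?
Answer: -14167/27910 ≈ -0.50760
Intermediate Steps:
l(B) = 0
p(Y, h) = 3 + 2*Y*h**2 (p(Y, h) = 3 + (h*Y + Y*h)*h = 3 + (Y*h + Y*h)*h = 3 + (2*Y*h)*h = 3 + 2*Y*h**2)
(-28337 + p(l(7), -73))/(29930 + 25890) = (-28337 + (3 + 2*0*(-73)**2))/(29930 + 25890) = (-28337 + (3 + 2*0*5329))/55820 = (-28337 + (3 + 0))*(1/55820) = (-28337 + 3)*(1/55820) = -28334*1/55820 = -14167/27910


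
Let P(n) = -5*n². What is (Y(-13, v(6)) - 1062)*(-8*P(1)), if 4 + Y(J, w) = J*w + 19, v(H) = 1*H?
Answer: -45000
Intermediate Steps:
v(H) = H
Y(J, w) = 15 + J*w (Y(J, w) = -4 + (J*w + 19) = -4 + (19 + J*w) = 15 + J*w)
(Y(-13, v(6)) - 1062)*(-8*P(1)) = ((15 - 13*6) - 1062)*(-(-40)*1²) = ((15 - 78) - 1062)*(-(-40)) = (-63 - 1062)*(-8*(-5)) = -1125*40 = -45000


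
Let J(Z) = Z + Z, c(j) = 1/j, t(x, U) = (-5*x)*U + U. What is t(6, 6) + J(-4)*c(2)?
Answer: -178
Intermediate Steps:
t(x, U) = U - 5*U*x (t(x, U) = -5*U*x + U = U - 5*U*x)
J(Z) = 2*Z
t(6, 6) + J(-4)*c(2) = 6*(1 - 5*6) + (2*(-4))/2 = 6*(1 - 30) - 8*½ = 6*(-29) - 4 = -174 - 4 = -178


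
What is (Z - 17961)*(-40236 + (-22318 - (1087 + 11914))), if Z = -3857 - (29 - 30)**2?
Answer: 1648534545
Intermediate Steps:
Z = -3858 (Z = -3857 - 1*(-1)**2 = -3857 - 1*1 = -3857 - 1 = -3858)
(Z - 17961)*(-40236 + (-22318 - (1087 + 11914))) = (-3858 - 17961)*(-40236 + (-22318 - (1087 + 11914))) = -21819*(-40236 + (-22318 - 1*13001)) = -21819*(-40236 + (-22318 - 13001)) = -21819*(-40236 - 35319) = -21819*(-75555) = 1648534545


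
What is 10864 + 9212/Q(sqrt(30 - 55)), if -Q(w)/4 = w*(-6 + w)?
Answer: 665007/61 - 13818*I/305 ≈ 10902.0 - 45.305*I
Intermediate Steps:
Q(w) = -4*w*(-6 + w)
10864 + 9212/Q(sqrt(30 - 55)) = 10864 + 9212/((4*sqrt(30 - 55)*(6 - sqrt(30 - 55)))) = 10864 + 9212/((4*sqrt(-25)*(6 - sqrt(-25)))) = 10864 + 9212/((4*(5*I)*(6 - 5*I))) = 10864 + 9212/((20*I*(6 - 5*I))) = 10864 + 9212*(-I*(6 + 5*I)/1220) = 10864 - 2303*I*(6 + 5*I)/305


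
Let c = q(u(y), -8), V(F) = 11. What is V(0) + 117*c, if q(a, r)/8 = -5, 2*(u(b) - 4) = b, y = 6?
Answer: -4669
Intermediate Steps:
u(b) = 4 + b/2
q(a, r) = -40 (q(a, r) = 8*(-5) = -40)
c = -40
V(0) + 117*c = 11 + 117*(-40) = 11 - 4680 = -4669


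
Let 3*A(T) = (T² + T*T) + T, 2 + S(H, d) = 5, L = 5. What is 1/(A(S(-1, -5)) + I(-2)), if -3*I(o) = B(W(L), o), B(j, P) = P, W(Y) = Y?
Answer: 3/23 ≈ 0.13043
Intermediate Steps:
I(o) = -o/3
S(H, d) = 3 (S(H, d) = -2 + 5 = 3)
A(T) = T/3 + 2*T²/3 (A(T) = ((T² + T*T) + T)/3 = ((T² + T²) + T)/3 = (2*T² + T)/3 = (T + 2*T²)/3 = T/3 + 2*T²/3)
1/(A(S(-1, -5)) + I(-2)) = 1/((⅓)*3*(1 + 2*3) - ⅓*(-2)) = 1/((⅓)*3*(1 + 6) + ⅔) = 1/((⅓)*3*7 + ⅔) = 1/(7 + ⅔) = 1/(23/3) = 3/23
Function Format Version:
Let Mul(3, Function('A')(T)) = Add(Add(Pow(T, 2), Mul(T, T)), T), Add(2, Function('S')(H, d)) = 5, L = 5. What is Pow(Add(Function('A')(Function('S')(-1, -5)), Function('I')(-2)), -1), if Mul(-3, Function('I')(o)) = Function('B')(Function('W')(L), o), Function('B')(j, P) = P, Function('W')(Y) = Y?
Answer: Rational(3, 23) ≈ 0.13043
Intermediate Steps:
Function('I')(o) = Mul(Rational(-1, 3), o)
Function('S')(H, d) = 3 (Function('S')(H, d) = Add(-2, 5) = 3)
Function('A')(T) = Add(Mul(Rational(1, 3), T), Mul(Rational(2, 3), Pow(T, 2))) (Function('A')(T) = Mul(Rational(1, 3), Add(Add(Pow(T, 2), Mul(T, T)), T)) = Mul(Rational(1, 3), Add(Add(Pow(T, 2), Pow(T, 2)), T)) = Mul(Rational(1, 3), Add(Mul(2, Pow(T, 2)), T)) = Mul(Rational(1, 3), Add(T, Mul(2, Pow(T, 2)))) = Add(Mul(Rational(1, 3), T), Mul(Rational(2, 3), Pow(T, 2))))
Pow(Add(Function('A')(Function('S')(-1, -5)), Function('I')(-2)), -1) = Pow(Add(Mul(Rational(1, 3), 3, Add(1, Mul(2, 3))), Mul(Rational(-1, 3), -2)), -1) = Pow(Add(Mul(Rational(1, 3), 3, Add(1, 6)), Rational(2, 3)), -1) = Pow(Add(Mul(Rational(1, 3), 3, 7), Rational(2, 3)), -1) = Pow(Add(7, Rational(2, 3)), -1) = Pow(Rational(23, 3), -1) = Rational(3, 23)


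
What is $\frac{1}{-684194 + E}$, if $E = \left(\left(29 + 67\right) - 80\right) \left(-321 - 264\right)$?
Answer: $- \frac{1}{693554} \approx -1.4418 \cdot 10^{-6}$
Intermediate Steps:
$E = -9360$ ($E = \left(96 - 80\right) \left(-585\right) = 16 \left(-585\right) = -9360$)
$\frac{1}{-684194 + E} = \frac{1}{-684194 - 9360} = \frac{1}{-693554} = - \frac{1}{693554}$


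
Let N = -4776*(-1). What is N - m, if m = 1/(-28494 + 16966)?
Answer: 55057729/11528 ≈ 4776.0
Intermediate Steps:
m = -1/11528 (m = 1/(-11528) = -1/11528 ≈ -8.6745e-5)
N = 4776
N - m = 4776 - 1*(-1/11528) = 4776 + 1/11528 = 55057729/11528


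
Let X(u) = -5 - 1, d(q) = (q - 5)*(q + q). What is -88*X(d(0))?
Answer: 528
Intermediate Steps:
d(q) = 2*q*(-5 + q) (d(q) = (-5 + q)*(2*q) = 2*q*(-5 + q))
X(u) = -6
-88*X(d(0)) = -88*(-6) = 528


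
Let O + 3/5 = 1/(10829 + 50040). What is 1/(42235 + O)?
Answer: 304345/12853828473 ≈ 2.3677e-5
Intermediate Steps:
O = -182602/304345 (O = -⅗ + 1/(10829 + 50040) = -⅗ + 1/60869 = -182602/304345 ≈ -0.59998)
1/(42235 + O) = 1/(42235 - 182602/304345) = 1/(12853828473/304345) = 304345/12853828473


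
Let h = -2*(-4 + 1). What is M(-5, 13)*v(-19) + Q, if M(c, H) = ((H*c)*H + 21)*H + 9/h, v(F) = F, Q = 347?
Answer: 407693/2 ≈ 2.0385e+5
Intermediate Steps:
h = 6 (h = -2*(-3) = 6)
M(c, H) = 3/2 + H*(21 + c*H**2) (M(c, H) = ((H*c)*H + 21)*H + 9/6 = (c*H**2 + 21)*H + 9*(1/6) = (21 + c*H**2)*H + 3/2 = H*(21 + c*H**2) + 3/2 = 3/2 + H*(21 + c*H**2))
M(-5, 13)*v(-19) + Q = (3/2 + 21*13 - 5*13**3)*(-19) + 347 = (3/2 + 273 - 5*2197)*(-19) + 347 = (3/2 + 273 - 10985)*(-19) + 347 = -21421/2*(-19) + 347 = 406999/2 + 347 = 407693/2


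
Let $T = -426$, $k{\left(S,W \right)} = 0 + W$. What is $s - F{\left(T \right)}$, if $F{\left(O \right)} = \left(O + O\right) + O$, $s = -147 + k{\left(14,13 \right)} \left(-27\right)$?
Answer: $780$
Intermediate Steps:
$k{\left(S,W \right)} = W$
$s = -498$ ($s = -147 + 13 \left(-27\right) = -147 - 351 = -498$)
$F{\left(O \right)} = 3 O$ ($F{\left(O \right)} = 2 O + O = 3 O$)
$s - F{\left(T \right)} = -498 - 3 \left(-426\right) = -498 - -1278 = -498 + 1278 = 780$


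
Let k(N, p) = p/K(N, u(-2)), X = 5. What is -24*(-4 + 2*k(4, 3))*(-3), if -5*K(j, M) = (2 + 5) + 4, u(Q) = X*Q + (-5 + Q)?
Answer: -5328/11 ≈ -484.36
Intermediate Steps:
u(Q) = -5 + 6*Q (u(Q) = 5*Q + (-5 + Q) = -5 + 6*Q)
K(j, M) = -11/5 (K(j, M) = -((2 + 5) + 4)/5 = -(7 + 4)/5 = -⅕*11 = -11/5)
k(N, p) = -5*p/11 (k(N, p) = p/(-11/5) = p*(-5/11) = -5*p/11)
-24*(-4 + 2*k(4, 3))*(-3) = -24*(-4 + 2*(-5/11*3))*(-3) = -24*(-4 + 2*(-15/11))*(-3) = -24*(-4 - 30/11)*(-3) = -24*(-74/11)*(-3) = (1776/11)*(-3) = -5328/11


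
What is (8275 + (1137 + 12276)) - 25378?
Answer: -3690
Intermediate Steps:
(8275 + (1137 + 12276)) - 25378 = (8275 + 13413) - 25378 = 21688 - 25378 = -3690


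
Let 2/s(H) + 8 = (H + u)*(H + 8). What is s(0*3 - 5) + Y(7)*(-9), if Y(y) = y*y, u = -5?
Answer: -8380/19 ≈ -441.05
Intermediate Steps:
s(H) = 2/(-8 + (-5 + H)*(8 + H)) (s(H) = 2/(-8 + (H - 5)*(H + 8)) = 2/(-8 + (-5 + H)*(8 + H)))
Y(y) = y**2
s(0*3 - 5) + Y(7)*(-9) = 2/(-48 + (0*3 - 5)**2 + 3*(0*3 - 5)) + 7**2*(-9) = 2/(-48 + (0 - 5)**2 + 3*(0 - 5)) + 49*(-9) = 2/(-48 + (-5)**2 + 3*(-5)) - 441 = 2/(-48 + 25 - 15) - 441 = 2/(-38) - 441 = 2*(-1/38) - 441 = -1/19 - 441 = -8380/19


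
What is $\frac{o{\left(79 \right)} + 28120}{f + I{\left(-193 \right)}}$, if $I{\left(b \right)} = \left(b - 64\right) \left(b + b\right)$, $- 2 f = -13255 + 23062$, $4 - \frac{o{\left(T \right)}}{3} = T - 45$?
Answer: $\frac{56060}{188597} \approx 0.29725$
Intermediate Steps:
$o{\left(T \right)} = 147 - 3 T$ ($o{\left(T \right)} = 12 - 3 \left(T - 45\right) = 12 - 3 \left(-45 + T\right) = 12 - \left(-135 + 3 T\right) = 147 - 3 T$)
$f = - \frac{9807}{2}$ ($f = - \frac{-13255 + 23062}{2} = \left(- \frac{1}{2}\right) 9807 = - \frac{9807}{2} \approx -4903.5$)
$I{\left(b \right)} = 2 b \left(-64 + b\right)$ ($I{\left(b \right)} = \left(-64 + b\right) 2 b = 2 b \left(-64 + b\right)$)
$\frac{o{\left(79 \right)} + 28120}{f + I{\left(-193 \right)}} = \frac{\left(147 - 237\right) + 28120}{- \frac{9807}{2} + 2 \left(-193\right) \left(-64 - 193\right)} = \frac{\left(147 - 237\right) + 28120}{- \frac{9807}{2} + 2 \left(-193\right) \left(-257\right)} = \frac{-90 + 28120}{- \frac{9807}{2} + 99202} = \frac{28030}{\frac{188597}{2}} = 28030 \cdot \frac{2}{188597} = \frac{56060}{188597}$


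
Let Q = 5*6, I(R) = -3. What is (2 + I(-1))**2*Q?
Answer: 30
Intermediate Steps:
Q = 30
(2 + I(-1))**2*Q = (2 - 3)**2*30 = (-1)**2*30 = 1*30 = 30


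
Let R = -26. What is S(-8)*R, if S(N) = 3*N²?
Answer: -4992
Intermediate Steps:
S(-8)*R = (3*(-8)²)*(-26) = (3*64)*(-26) = 192*(-26) = -4992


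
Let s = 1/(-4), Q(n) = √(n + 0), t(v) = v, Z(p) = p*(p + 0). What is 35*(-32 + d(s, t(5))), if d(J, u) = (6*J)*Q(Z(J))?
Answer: -9065/8 ≈ -1133.1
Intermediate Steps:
Z(p) = p² (Z(p) = p*p = p²)
Q(n) = √n
s = -¼ ≈ -0.25000
d(J, u) = 6*J*√(J²) (d(J, u) = (6*J)*√(J²) = 6*J*√(J²))
35*(-32 + d(s, t(5))) = 35*(-32 + 6*(-¼)*√((-¼)²)) = 35*(-32 + 6*(-¼)*√(1/16)) = 35*(-32 + 6*(-¼)*(¼)) = 35*(-32 - 3/8) = 35*(-259/8) = -9065/8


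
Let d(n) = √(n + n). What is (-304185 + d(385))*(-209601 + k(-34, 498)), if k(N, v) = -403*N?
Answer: 59589537315 - 195899*√770 ≈ 5.9584e+10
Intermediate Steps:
d(n) = √2*√n (d(n) = √(2*n) = √2*√n)
(-304185 + d(385))*(-209601 + k(-34, 498)) = (-304185 + √2*√385)*(-209601 - 403*(-34)) = (-304185 + √770)*(-209601 + 13702) = (-304185 + √770)*(-195899) = 59589537315 - 195899*√770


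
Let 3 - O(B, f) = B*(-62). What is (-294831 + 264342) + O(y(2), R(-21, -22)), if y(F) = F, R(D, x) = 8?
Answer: -30362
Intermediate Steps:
O(B, f) = 3 + 62*B (O(B, f) = 3 - B*(-62) = 3 - (-62)*B = 3 + 62*B)
(-294831 + 264342) + O(y(2), R(-21, -22)) = (-294831 + 264342) + (3 + 62*2) = -30489 + (3 + 124) = -30489 + 127 = -30362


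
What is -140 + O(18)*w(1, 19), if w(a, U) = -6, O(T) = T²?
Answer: -2084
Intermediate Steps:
-140 + O(18)*w(1, 19) = -140 + 18²*(-6) = -140 + 324*(-6) = -140 - 1944 = -2084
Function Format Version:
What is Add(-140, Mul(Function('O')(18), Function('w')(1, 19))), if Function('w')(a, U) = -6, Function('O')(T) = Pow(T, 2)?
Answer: -2084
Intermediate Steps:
Add(-140, Mul(Function('O')(18), Function('w')(1, 19))) = Add(-140, Mul(Pow(18, 2), -6)) = Add(-140, Mul(324, -6)) = Add(-140, -1944) = -2084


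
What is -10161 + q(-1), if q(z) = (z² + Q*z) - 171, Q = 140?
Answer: -10471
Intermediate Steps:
q(z) = -171 + z² + 140*z (q(z) = (z² + 140*z) - 171 = -171 + z² + 140*z)
-10161 + q(-1) = -10161 + (-171 + (-1)² + 140*(-1)) = -10161 + (-171 + 1 - 140) = -10161 - 310 = -10471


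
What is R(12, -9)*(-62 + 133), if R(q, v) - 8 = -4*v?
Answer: 3124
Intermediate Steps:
R(q, v) = 8 - 4*v
R(12, -9)*(-62 + 133) = (8 - 4*(-9))*(-62 + 133) = (8 + 36)*71 = 44*71 = 3124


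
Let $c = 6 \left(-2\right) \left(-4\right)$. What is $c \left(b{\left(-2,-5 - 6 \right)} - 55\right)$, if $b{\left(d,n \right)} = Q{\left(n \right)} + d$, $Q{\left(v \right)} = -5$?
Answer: $-2976$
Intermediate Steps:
$c = 48$ ($c = \left(-12\right) \left(-4\right) = 48$)
$b{\left(d,n \right)} = -5 + d$
$c \left(b{\left(-2,-5 - 6 \right)} - 55\right) = 48 \left(\left(-5 - 2\right) - 55\right) = 48 \left(-7 - 55\right) = 48 \left(-62\right) = -2976$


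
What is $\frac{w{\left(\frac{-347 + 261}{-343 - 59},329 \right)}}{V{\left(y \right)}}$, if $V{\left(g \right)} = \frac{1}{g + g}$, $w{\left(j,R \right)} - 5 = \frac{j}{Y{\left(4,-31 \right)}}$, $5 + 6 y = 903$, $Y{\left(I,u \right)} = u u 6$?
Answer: $\frac{2601897977}{1738449} \approx 1496.7$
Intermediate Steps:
$Y{\left(I,u \right)} = 6 u^{2}$ ($Y{\left(I,u \right)} = u^{2} \cdot 6 = 6 u^{2}$)
$y = \frac{449}{3}$ ($y = - \frac{5}{6} + \frac{1}{6} \cdot 903 = - \frac{5}{6} + \frac{301}{2} = \frac{449}{3} \approx 149.67$)
$w{\left(j,R \right)} = 5 + \frac{j}{5766}$ ($w{\left(j,R \right)} = 5 + \frac{j}{6 \left(-31\right)^{2}} = 5 + \frac{j}{6 \cdot 961} = 5 + \frac{j}{5766}$)
$V{\left(g \right)} = \frac{1}{2 g}$
$\frac{w{\left(\frac{-347 + 261}{-343 - 59},329 \right)}}{V{\left(y \right)}} = \frac{5 + \frac{\left(-347 + 261\right) \frac{1}{-343 - 59}}{5766}}{\frac{1}{2} \frac{1}{\frac{449}{3}}} = \frac{5 + \frac{\left(-86\right) \frac{1}{-402}}{5766}}{\frac{1}{2} \cdot \frac{3}{449}} = \frac{5 + \frac{\left(-86\right) \left(- \frac{1}{402}\right)}{5766}}{\frac{3}{898}} = \left(5 + \frac{1}{5766} \cdot \frac{43}{201}\right) \frac{898}{3} = \left(5 + \frac{43}{1158966}\right) \frac{898}{3} = \frac{5794873}{1158966} \cdot \frac{898}{3} = \frac{2601897977}{1738449}$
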